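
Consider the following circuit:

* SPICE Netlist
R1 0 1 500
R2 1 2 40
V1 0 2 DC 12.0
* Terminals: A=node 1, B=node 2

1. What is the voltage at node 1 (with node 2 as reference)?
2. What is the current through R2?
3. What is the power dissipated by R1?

Nodal analysis, taking node 2 as the 0 V reference.
Source V1 fixes V_0 = 12 V.
KCL at each unknown node (sum of currents leaving = 0; resistances in Ω):
  Node 1: (V_1 - 12)/500 + (V_1 - 0)/40 = 0
Collecting terms: 0.027 × V_1 = 0.024  =>  V_1 = 0.8889 V
Part 1:
  Read off the nodal solution: V_1 = 0.8889 V
Part 2:
  I_R2 = (V_1 - V_2)/R2 = (0.8889 - 0)/40 = 0.02222 A
  Magnitude: I_R2 = 0.02222 A
Part 3:
  I_R1 = (V_0 - V_1)/R1 = (12 - 0.8889)/500 = 0.02222 A
  P_R1 = I_R1² × R1 = (0.02222)² × 500 = 0.2469 W

Final answers:
1. V_1 = 0.8889 V
2. I_R2 = 0.02222 A
3. P_R1 = 0.2469 W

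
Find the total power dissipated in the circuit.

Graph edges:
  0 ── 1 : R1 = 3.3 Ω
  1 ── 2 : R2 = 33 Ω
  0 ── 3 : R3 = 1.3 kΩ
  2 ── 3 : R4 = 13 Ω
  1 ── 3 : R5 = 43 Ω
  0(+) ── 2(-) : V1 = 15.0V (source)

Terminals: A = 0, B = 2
Nodal analysis, taking node 2 as the 0 V reference.
Source V1 fixes V_0 = 15 V.
KCL at each unknown node (sum of currents leaving = 0; resistances in Ω):
  Node 1: (V_1 - 15)/3.3 + (V_1 - 0)/33 + (V_1 - V_3)/43 = 0
  Node 3: (V_3 - 15)/1300 + (V_3 - 0)/13 + (V_3 - V_1)/43 = 0
Collecting terms (coefficients in siemens):
  0.3566·V_1 - 0.02326·V_3 = 4.545
  0.1009·V_3 - 0.02326·V_1 = 0.01154
Determinant D = (0.3566)(0.1009) - (-0.02326)(-0.02326) = 0.03546
V_1 = [(4.545)(0.1009) - (-0.02326)(0.01154)]/D = 12.95 V
V_3 = [(0.3566)(0.01154) - (4.545)(-0.02326)]/D = 3.097 V
Power in each resistor, P = (ΔV)²/R:
  P_R1 = (15 - 12.95)²/3.3 = 1.275 W
  P_R2 = (12.95 - 0)²/33 = 5.081 W
  P_R3 = (15 - 3.097)²/1300 = 0.109 W
  P_R4 = (0 - 3.097)²/13 = 0.738 W
  P_R5 = (12.95 - 3.097)²/43 = 2.257 W
P_total = P_R1 + P_R2 + P_R3 + P_R4 + P_R5 = 9.46 W

Final answer: 9.46 W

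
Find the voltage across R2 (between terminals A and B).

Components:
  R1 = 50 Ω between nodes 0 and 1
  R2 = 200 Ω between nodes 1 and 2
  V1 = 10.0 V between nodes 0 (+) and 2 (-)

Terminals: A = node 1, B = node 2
R1 and R2 are in series across V1 (node 0 → node 1 → node 2), and the output A–B is taken across R2, so this is a voltage divider.
Series current: I = V1/(R1 + R2) = 10/(50 + 200) = 10/250 = 0.04 A
V_R2 = I × R2 = V1 × R2/(R1 + R2) = 10 × 200/250 = 8 V

Final answer: 8 V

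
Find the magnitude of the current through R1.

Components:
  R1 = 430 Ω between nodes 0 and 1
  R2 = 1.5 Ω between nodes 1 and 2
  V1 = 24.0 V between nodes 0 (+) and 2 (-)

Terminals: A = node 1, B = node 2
Nodal analysis, taking node 2 as the 0 V reference.
Source V1 fixes V_0 = 24 V.
KCL at each unknown node (sum of currents leaving = 0; resistances in Ω):
  Node 1: (V_1 - 24)/430 + (V_1 - 0)/1.5 = 0
Collecting terms: 0.669 × V_1 = 0.05581  =>  V_1 = 0.08343 V
I_R1 = (V_0 - V_1)/R1 = (24 - 0.08343)/430 = 0.05562 A
|I_R1| = 0.05562 A

Final answer: |I_R1| = 0.05562 A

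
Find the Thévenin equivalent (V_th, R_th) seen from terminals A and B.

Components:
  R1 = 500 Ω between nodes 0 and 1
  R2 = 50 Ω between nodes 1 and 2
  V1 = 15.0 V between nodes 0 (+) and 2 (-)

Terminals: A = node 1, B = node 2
Step 1 — V_th is the open-circuit voltage V_A - V_B (nothing connected across the terminals).
Nodal analysis, taking node 2 as the 0 V reference.
Source V1 fixes V_0 = 15 V.
KCL at each unknown node (sum of currents leaving = 0; resistances in Ω):
  Node 1: (V_1 - 15)/500 + (V_1 - 0)/50 = 0
Collecting terms: 0.022 × V_1 = 0.03  =>  V_1 = 1.364 V
V_th = V_1 - V_2 = 1.364 - 0 = 1.364 V
Step 2 — R_th: zero the source — replace V1 by a short circuit (node 2 merges into node 0) — and find the resistance seen between A (node 1) and B (node 0).
Reduce the network between node 1 (A) and node 0 (B) by series/parallel combination:
  Rp1 = R1 ‖ R2 (parallel, both between nodes 0 and 1) = 1/(1/500 + 1/50) = 45.45 Ω
R_th = 45.45 Ω

Final answer: V_th = 1.364 V, R_th = 45.45 Ω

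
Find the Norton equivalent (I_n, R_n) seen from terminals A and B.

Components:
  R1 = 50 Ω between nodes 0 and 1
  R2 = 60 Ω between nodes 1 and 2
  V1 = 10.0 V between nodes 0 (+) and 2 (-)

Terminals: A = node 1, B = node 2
Find the Thévenin equivalent first; then I_n = V_th/R_th and R_n = R_th.
Step 1 — V_th is the open-circuit voltage V_A - V_B (nothing connected across the terminals).
Nodal analysis, taking node 2 as the 0 V reference.
Source V1 fixes V_0 = 10 V.
KCL at each unknown node (sum of currents leaving = 0; resistances in Ω):
  Node 1: (V_1 - 10)/50 + (V_1 - 0)/60 = 0
Collecting terms: 0.03667 × V_1 = 0.2  =>  V_1 = 5.455 V
V_th = V_1 - V_2 = 5.455 - 0 = 5.455 V
Step 2 — R_th: zero the source — replace V1 by a short circuit (node 2 merges into node 0) — and find the resistance seen between A (node 1) and B (node 0).
Reduce the network between node 1 (A) and node 0 (B) by series/parallel combination:
  Rp1 = R1 ‖ R2 (parallel, both between nodes 0 and 1) = 1/(1/50 + 1/60) = 27.27 Ω
R_th = 27.27 Ω
I_n = V_th/R_th = 5.455/27.27 = 0.2 A, and R_n = R_th = 27.27 Ω

Final answer: I_n = 0.2 A, R_n = 27.27 Ω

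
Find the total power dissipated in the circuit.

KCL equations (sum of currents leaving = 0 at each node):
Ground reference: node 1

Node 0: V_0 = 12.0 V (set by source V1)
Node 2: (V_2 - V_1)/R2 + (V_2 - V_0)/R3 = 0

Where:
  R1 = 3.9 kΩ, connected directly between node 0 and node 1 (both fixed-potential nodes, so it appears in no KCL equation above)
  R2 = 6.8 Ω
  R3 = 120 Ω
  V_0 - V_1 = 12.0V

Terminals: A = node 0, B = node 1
Nodal analysis, taking node 1 as the 0 V reference.
Source V1 fixes V_0 = 12 V.
KCL at each unknown node (sum of currents leaving = 0; resistances in Ω):
  Node 2: (V_2 - 0)/6.8 + (V_2 - 12)/120 = 0
Collecting terms: 0.1554 × V_2 = 0.1  =>  V_2 = 0.6435 V
Power in each resistor, P = (ΔV)²/R:
  P_R1 = (12 - 0)²/3900 = 0.03692 W
  P_R2 = (0 - 0.6435)²/6.8 = 0.0609 W
  P_R3 = (12 - 0.6435)²/120 = 1.075 W
P_total = P_R1 + P_R2 + P_R3 = 1.173 W

Final answer: 1.173 W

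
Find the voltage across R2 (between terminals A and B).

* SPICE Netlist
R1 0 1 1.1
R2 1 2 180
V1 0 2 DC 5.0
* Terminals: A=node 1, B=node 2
R1 and R2 are in series across V1 (node 0 → node 1 → node 2), and the output A–B is taken across R2, so this is a voltage divider.
Series current: I = V1/(R1 + R2) = 5/(1.1 + 180) = 5/181.1 = 0.02761 A
V_R2 = I × R2 = V1 × R2/(R1 + R2) = 5 × 180/181.1 = 4.97 V

Final answer: 4.97 V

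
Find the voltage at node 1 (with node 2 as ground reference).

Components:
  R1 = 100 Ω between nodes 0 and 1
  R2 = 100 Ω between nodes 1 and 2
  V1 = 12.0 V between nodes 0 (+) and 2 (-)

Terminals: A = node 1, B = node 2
Nodal analysis, taking node 2 as the 0 V reference.
Source V1 fixes V_0 = 12 V.
KCL at each unknown node (sum of currents leaving = 0; resistances in Ω):
  Node 1: (V_1 - 12)/100 + (V_1 - 0)/100 = 0
Collecting terms: 0.02 × V_1 = 0.12  =>  V_1 = 6 V
The requested potential is V_1 = 6 V.

Final answer: V_1 = 6 V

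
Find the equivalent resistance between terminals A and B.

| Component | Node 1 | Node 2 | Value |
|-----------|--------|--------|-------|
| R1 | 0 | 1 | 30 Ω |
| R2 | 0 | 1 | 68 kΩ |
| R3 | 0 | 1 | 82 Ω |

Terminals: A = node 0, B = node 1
Reduce the network between node 0 (A) and node 1 (B) by series/parallel combination:
  Rp1 = R1 ‖ R2 ‖ R3 (parallel, all between nodes 0 and 1) = 1/(1/30 + 1/68000 + 1/82) = 21.96 Ω
R_eq = 21.96 Ω

Final answer: 21.96 Ω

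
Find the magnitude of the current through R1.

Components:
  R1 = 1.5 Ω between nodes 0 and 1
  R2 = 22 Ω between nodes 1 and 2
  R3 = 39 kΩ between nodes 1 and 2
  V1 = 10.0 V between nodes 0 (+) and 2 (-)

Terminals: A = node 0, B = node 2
Nodal analysis, taking node 2 as the 0 V reference.
Source V1 fixes V_0 = 10 V.
KCL at each unknown node (sum of currents leaving = 0; resistances in Ω):
  Node 1: (V_1 - 10)/1.5 + (V_1 - 0)/22 + (V_1 - 0)/39000 = 0
Collecting terms: 0.7121 × V_1 = 6.667  =>  V_1 = 9.361 V
I_R1 = (V_0 - V_1)/R1 = (10 - 9.361)/1.5 = 0.4258 A
|I_R1| = 0.4258 A

Final answer: |I_R1| = 0.4258 A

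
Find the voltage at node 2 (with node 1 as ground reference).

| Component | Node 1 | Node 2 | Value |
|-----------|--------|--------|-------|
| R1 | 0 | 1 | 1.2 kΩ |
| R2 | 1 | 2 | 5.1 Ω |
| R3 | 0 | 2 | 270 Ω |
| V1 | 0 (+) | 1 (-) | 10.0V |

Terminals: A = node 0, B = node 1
Nodal analysis, taking node 1 as the 0 V reference.
Source V1 fixes V_0 = 10 V.
KCL at each unknown node (sum of currents leaving = 0; resistances in Ω):
  Node 2: (V_2 - 0)/5.1 + (V_2 - 10)/270 = 0
Collecting terms: 0.1998 × V_2 = 0.03704  =>  V_2 = 0.1854 V
The requested potential is V_2 = 0.1854 V.

Final answer: V_2 = 0.1854 V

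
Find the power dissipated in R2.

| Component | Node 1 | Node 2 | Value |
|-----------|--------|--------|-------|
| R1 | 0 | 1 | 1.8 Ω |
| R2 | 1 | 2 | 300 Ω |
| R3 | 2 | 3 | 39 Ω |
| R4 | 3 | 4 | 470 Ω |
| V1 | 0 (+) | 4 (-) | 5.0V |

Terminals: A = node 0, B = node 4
Nodal analysis, taking node 4 as the 0 V reference.
Source V1 fixes V_0 = 5 V.
KCL at each unknown node (sum of currents leaving = 0; resistances in Ω):
  Node 1: (V_1 - 5)/1.8 + (V_1 - V_2)/300 = 0
  Node 2: (V_2 - V_1)/300 + (V_2 - V_3)/39 = 0
  Node 3: (V_3 - V_2)/39 + (V_3 - 0)/470 = 0
Collecting terms (coefficients in siemens):
  0.5589·V_1 - 0.003333·V_2 = 2.778
  0.02897·V_2 - 0.003333·V_1 - 0.02564·V_3 = 0
  0.02777·V_3 - 0.02564·V_2 = 0
Solving these 3 simultaneous equations (Gaussian elimination) gives:
  V_1 = 4.989 V, V_2 = 3.139 V, V_3 = 2.898 V
I_R2 = (V_1 - V_2)/R2 = (4.989 - 3.139)/300 = 0.006167 A
P_R2 = I_R2² × R2 = (0.006167)² × 300 = 0.01141 W

Final answer: 0.01141 W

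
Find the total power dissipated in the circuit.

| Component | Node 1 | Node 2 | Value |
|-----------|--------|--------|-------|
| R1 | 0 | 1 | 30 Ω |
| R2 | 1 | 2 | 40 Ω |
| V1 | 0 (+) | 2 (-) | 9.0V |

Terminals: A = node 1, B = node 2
Nodal analysis, taking node 2 as the 0 V reference.
Source V1 fixes V_0 = 9 V.
KCL at each unknown node (sum of currents leaving = 0; resistances in Ω):
  Node 1: (V_1 - 9)/30 + (V_1 - 0)/40 = 0
Collecting terms: 0.05833 × V_1 = 0.3  =>  V_1 = 5.143 V
Power in each resistor, P = (ΔV)²/R:
  P_R1 = (9 - 5.143)²/30 = 0.4959 W
  P_R2 = (5.143 - 0)²/40 = 0.6612 W
P_total = P_R1 + P_R2 = 1.157 W

Final answer: 1.157 W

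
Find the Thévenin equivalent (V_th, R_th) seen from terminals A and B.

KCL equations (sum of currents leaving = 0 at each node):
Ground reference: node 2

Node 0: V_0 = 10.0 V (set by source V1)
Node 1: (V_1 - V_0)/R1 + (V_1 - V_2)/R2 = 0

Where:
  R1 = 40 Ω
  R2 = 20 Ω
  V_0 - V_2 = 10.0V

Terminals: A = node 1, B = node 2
Step 1 — V_th is the open-circuit voltage V_A - V_B (nothing connected across the terminals).
Nodal analysis, taking node 2 as the 0 V reference.
Source V1 fixes V_0 = 10 V.
KCL at each unknown node (sum of currents leaving = 0; resistances in Ω):
  Node 1: (V_1 - 10)/40 + (V_1 - 0)/20 = 0
Collecting terms: 0.075 × V_1 = 0.25  =>  V_1 = 3.333 V
V_th = V_1 - V_2 = 3.333 - 0 = 3.333 V
Step 2 — R_th: zero the source — replace V1 by a short circuit (node 2 merges into node 0) — and find the resistance seen between A (node 1) and B (node 0).
Reduce the network between node 1 (A) and node 0 (B) by series/parallel combination:
  Rp1 = R1 ‖ R2 (parallel, both between nodes 0 and 1) = 1/(1/40 + 1/20) = 13.33 Ω
R_th = 13.33 Ω

Final answer: V_th = 3.333 V, R_th = 13.33 Ω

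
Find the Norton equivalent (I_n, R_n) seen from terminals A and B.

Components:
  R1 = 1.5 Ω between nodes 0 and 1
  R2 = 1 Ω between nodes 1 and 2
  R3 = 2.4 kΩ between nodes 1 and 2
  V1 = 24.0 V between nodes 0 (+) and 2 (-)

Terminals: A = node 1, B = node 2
Find the Thévenin equivalent first; then I_n = V_th/R_th and R_n = R_th.
Step 1 — V_th is the open-circuit voltage V_A - V_B (nothing connected across the terminals).
Nodal analysis, taking node 2 as the 0 V reference.
Source V1 fixes V_0 = 24 V.
KCL at each unknown node (sum of currents leaving = 0; resistances in Ω):
  Node 1: (V_1 - 24)/1.5 + (V_1 - 0)/1 + (V_1 - 0)/2400 = 0
Collecting terms: 1.667 × V_1 = 16  =>  V_1 = 9.598 V
V_th = V_1 - V_2 = 9.598 - 0 = 9.598 V
Step 2 — R_th: zero the source — replace V1 by a short circuit (node 2 merges into node 0) — and find the resistance seen between A (node 1) and B (node 0).
Reduce the network between node 1 (A) and node 0 (B) by series/parallel combination:
  Rp1 = R1 ‖ R2 ‖ R3 (parallel, all between nodes 0 and 1) = 1/(1/1.5 + 1/1 + 1/2400) = 0.5999 Ω
R_th = 0.5999 Ω
I_n = V_th/R_th = 9.598/0.5999 = 16 A, and R_n = R_th = 0.5999 Ω

Final answer: I_n = 16 A, R_n = 0.5999 Ω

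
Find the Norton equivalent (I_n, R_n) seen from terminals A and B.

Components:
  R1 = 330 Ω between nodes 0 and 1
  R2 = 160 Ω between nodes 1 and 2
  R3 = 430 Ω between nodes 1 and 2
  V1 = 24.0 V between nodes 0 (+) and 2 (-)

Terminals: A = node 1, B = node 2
Find the Thévenin equivalent first; then I_n = V_th/R_th and R_n = R_th.
Step 1 — V_th is the open-circuit voltage V_A - V_B (nothing connected across the terminals).
Nodal analysis, taking node 2 as the 0 V reference.
Source V1 fixes V_0 = 24 V.
KCL at each unknown node (sum of currents leaving = 0; resistances in Ω):
  Node 1: (V_1 - 24)/330 + (V_1 - 0)/160 + (V_1 - 0)/430 = 0
Collecting terms: 0.01161 × V_1 = 0.07273  =>  V_1 = 6.266 V
V_th = V_1 - V_2 = 6.266 - 0 = 6.266 V
Step 2 — R_th: zero the source — replace V1 by a short circuit (node 2 merges into node 0) — and find the resistance seen between A (node 1) and B (node 0).
Reduce the network between node 1 (A) and node 0 (B) by series/parallel combination:
  Rp1 = R1 ‖ R2 ‖ R3 (parallel, all between nodes 0 and 1) = 1/(1/330 + 1/160 + 1/430) = 86.16 Ω
R_th = 86.16 Ω
I_n = V_th/R_th = 6.266/86.16 = 0.07273 A, and R_n = R_th = 86.16 Ω

Final answer: I_n = 0.07273 A, R_n = 86.16 Ω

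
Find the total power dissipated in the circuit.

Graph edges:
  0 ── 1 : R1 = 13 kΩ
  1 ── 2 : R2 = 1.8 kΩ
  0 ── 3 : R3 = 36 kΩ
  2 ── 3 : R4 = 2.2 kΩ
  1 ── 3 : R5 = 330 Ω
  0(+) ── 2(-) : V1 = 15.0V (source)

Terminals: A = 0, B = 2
Nodal analysis, taking node 2 as the 0 V reference.
Source V1 fixes V_0 = 15 V.
KCL at each unknown node (sum of currents leaving = 0; resistances in Ω):
  Node 1: (V_1 - 15)/13000 + (V_1 - 0)/1800 + (V_1 - V_3)/330 = 0
  Node 3: (V_3 - 15)/36000 + (V_3 - 0)/2200 + (V_3 - V_1)/330 = 0
Collecting terms (coefficients in siemens):
  0.003663·V_1 - 0.00303·V_3 = 0.001154
  0.003513·V_3 - 0.00303·V_1 = 0.0004167
Determinant D = (0.003663)(0.003513) - (-0.00303)(-0.00303) = 0.000003683
V_1 = [(0.001154)(0.003513) - (-0.00303)(0.0004167)]/D = 1.443 V
V_3 = [(0.003663)(0.0004167) - (0.001154)(-0.00303)]/D = 1.364 V
Power in each resistor, P = (ΔV)²/R:
  P_R1 = (15 - 1.443)²/13000 = 0.01414 W
  P_R2 = (1.443 - 0)²/1800 = 0.001157 W
  P_R3 = (15 - 1.364)²/36000 = 0.005165 W
  P_R4 = (0 - 1.364)²/2200 = 0.0008452 W
  P_R5 = (1.443 - 1.364)²/330 = 0.00001918 W
P_total = P_R1 + P_R2 + P_R3 + P_R4 + P_R5 = 0.02132 W

Final answer: 0.02132 W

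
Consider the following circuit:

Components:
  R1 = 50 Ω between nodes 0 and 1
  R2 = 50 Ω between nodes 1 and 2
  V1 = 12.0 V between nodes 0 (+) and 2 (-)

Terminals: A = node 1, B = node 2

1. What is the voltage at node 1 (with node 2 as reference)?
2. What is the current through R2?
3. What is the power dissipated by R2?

Nodal analysis, taking node 2 as the 0 V reference.
Source V1 fixes V_0 = 12 V.
KCL at each unknown node (sum of currents leaving = 0; resistances in Ω):
  Node 1: (V_1 - 12)/50 + (V_1 - 0)/50 = 0
Collecting terms: 0.04 × V_1 = 0.24  =>  V_1 = 6 V
Part 1:
  Read off the nodal solution: V_1 = 6 V
Part 2:
  I_R2 = (V_1 - V_2)/R2 = (6 - 0)/50 = 0.12 A
  Magnitude: I_R2 = 0.12 A
Part 3:
  I_R2 = (V_1 - V_2)/R2 = (6 - 0)/50 = 0.12 A
  P_R2 = I_R2² × R2 = (0.12)² × 50 = 0.72 W

Final answers:
1. V_1 = 6 V
2. I_R2 = 0.12 A
3. P_R2 = 0.72 W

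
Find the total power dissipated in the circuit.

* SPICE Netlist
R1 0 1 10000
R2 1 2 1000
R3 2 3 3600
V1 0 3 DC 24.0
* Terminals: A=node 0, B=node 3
Nodal analysis, taking node 3 as the 0 V reference.
Source V1 fixes V_0 = 24 V.
KCL at each unknown node (sum of currents leaving = 0; resistances in Ω):
  Node 1: (V_1 - 24)/10000 + (V_1 - V_2)/1000 = 0
  Node 2: (V_2 - V_1)/1000 + (V_2 - 0)/3600 = 0
Collecting terms (coefficients in siemens):
  0.0011·V_1 - 0.001·V_2 = 0.0024
  0.001278·V_2 - 0.001·V_1 = 0
Determinant D = (0.0011)(0.001278) - (-0.001)(-0.001) = 0.0000004056
V_1 = [(0.0024)(0.001278) - (-0.001)(0)]/D = 7.562 V
V_2 = [(0.0011)(0) - (0.0024)(-0.001)]/D = 5.918 V
Power in each resistor, P = (ΔV)²/R:
  P_R1 = (24 - 7.562)²/10000 = 0.02702 W
  P_R2 = (7.562 - 5.918)²/1000 = 0.002702 W
  P_R3 = (5.918 - 0)²/3600 = 0.009728 W
P_total = P_R1 + P_R2 + P_R3 = 0.03945 W

Final answer: 0.03945 W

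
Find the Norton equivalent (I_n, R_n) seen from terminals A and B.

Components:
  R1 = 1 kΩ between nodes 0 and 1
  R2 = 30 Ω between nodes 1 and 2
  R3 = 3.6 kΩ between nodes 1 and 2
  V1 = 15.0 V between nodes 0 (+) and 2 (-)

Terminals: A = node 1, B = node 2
Find the Thévenin equivalent first; then I_n = V_th/R_th and R_n = R_th.
Step 1 — V_th is the open-circuit voltage V_A - V_B (nothing connected across the terminals).
Nodal analysis, taking node 2 as the 0 V reference.
Source V1 fixes V_0 = 15 V.
KCL at each unknown node (sum of currents leaving = 0; resistances in Ω):
  Node 1: (V_1 - 15)/1000 + (V_1 - 0)/30 + (V_1 - 0)/3600 = 0
Collecting terms: 0.03461 × V_1 = 0.015  =>  V_1 = 0.4334 V
V_th = V_1 - V_2 = 0.4334 - 0 = 0.4334 V
Step 2 — R_th: zero the source — replace V1 by a short circuit (node 2 merges into node 0) — and find the resistance seen between A (node 1) and B (node 0).
Reduce the network between node 1 (A) and node 0 (B) by series/parallel combination:
  Rp1 = R1 ‖ R2 ‖ R3 (parallel, all between nodes 0 and 1) = 1/(1/1000 + 1/30 + 1/3600) = 28.89 Ω
R_th = 28.89 Ω
I_n = V_th/R_th = 0.4334/28.89 = 0.015 A, and R_n = R_th = 28.89 Ω

Final answer: I_n = 0.015 A, R_n = 28.89 Ω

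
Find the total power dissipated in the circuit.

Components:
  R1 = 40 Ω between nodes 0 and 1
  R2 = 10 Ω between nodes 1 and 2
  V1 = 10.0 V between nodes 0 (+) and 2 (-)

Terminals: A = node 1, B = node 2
Nodal analysis, taking node 2 as the 0 V reference.
Source V1 fixes V_0 = 10 V.
KCL at each unknown node (sum of currents leaving = 0; resistances in Ω):
  Node 1: (V_1 - 10)/40 + (V_1 - 0)/10 = 0
Collecting terms: 0.125 × V_1 = 0.25  =>  V_1 = 2 V
Power in each resistor, P = (ΔV)²/R:
  P_R1 = (10 - 2)²/40 = 1.6 W
  P_R2 = (2 - 0)²/10 = 0.4 W
P_total = P_R1 + P_R2 = 2 W

Final answer: 2 W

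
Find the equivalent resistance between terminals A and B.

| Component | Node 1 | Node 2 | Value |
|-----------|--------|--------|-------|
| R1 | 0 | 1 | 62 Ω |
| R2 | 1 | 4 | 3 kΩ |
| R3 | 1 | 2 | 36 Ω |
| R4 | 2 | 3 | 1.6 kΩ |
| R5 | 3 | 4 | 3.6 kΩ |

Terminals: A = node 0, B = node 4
Reduce the network between node 0 (A) and node 4 (B) by series/parallel combination:
  Rs1 = R3 + R4 (series, joined only at node 2) = 36 + 1600 = 1636 Ω
  Rs2 = R5 + Rs1 (series, joined only at node 3) = 3600 + 1636 = 5236 Ω
  Rp1 = R2 ‖ Rs2 (parallel, both between nodes 1 and 4) = 1/(1/3000 + 1/5236) = 1907 Ω
  Rs3 = R1 + Rp1 (series, joined only at node 1) = 62 + 1907 = 1969 Ω
R_eq = 1.969 kΩ

Final answer: 1.969 kΩ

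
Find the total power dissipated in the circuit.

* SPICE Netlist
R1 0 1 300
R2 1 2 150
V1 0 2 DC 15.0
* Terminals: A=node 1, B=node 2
Nodal analysis, taking node 2 as the 0 V reference.
Source V1 fixes V_0 = 15 V.
KCL at each unknown node (sum of currents leaving = 0; resistances in Ω):
  Node 1: (V_1 - 15)/300 + (V_1 - 0)/150 = 0
Collecting terms: 0.01 × V_1 = 0.05  =>  V_1 = 5 V
Power in each resistor, P = (ΔV)²/R:
  P_R1 = (15 - 5)²/300 = 0.3333 W
  P_R2 = (5 - 0)²/150 = 0.1667 W
P_total = P_R1 + P_R2 = 0.5 W

Final answer: 0.5 W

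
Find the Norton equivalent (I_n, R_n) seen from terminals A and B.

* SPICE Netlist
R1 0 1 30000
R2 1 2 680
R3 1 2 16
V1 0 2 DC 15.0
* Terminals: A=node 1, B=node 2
Find the Thévenin equivalent first; then I_n = V_th/R_th and R_n = R_th.
Step 1 — V_th is the open-circuit voltage V_A - V_B (nothing connected across the terminals).
Nodal analysis, taking node 2 as the 0 V reference.
Source V1 fixes V_0 = 15 V.
KCL at each unknown node (sum of currents leaving = 0; resistances in Ω):
  Node 1: (V_1 - 15)/30000 + (V_1 - 0)/680 + (V_1 - 0)/16 = 0
Collecting terms: 0.064 × V_1 = 0.0005  =>  V_1 = 0.007812 V
V_th = V_1 - V_2 = 0.007812 - 0 = 0.007812 V
Step 2 — R_th: zero the source — replace V1 by a short circuit (node 2 merges into node 0) — and find the resistance seen between A (node 1) and B (node 0).
Reduce the network between node 1 (A) and node 0 (B) by series/parallel combination:
  Rp1 = R1 ‖ R2 ‖ R3 (parallel, all between nodes 0 and 1) = 1/(1/30000 + 1/680 + 1/16) = 15.62 Ω
R_th = 15.62 Ω
I_n = V_th/R_th = 0.007812/15.62 = 0.0005 A, and R_n = R_th = 15.62 Ω

Final answer: I_n = 0.0005 A, R_n = 15.62 Ω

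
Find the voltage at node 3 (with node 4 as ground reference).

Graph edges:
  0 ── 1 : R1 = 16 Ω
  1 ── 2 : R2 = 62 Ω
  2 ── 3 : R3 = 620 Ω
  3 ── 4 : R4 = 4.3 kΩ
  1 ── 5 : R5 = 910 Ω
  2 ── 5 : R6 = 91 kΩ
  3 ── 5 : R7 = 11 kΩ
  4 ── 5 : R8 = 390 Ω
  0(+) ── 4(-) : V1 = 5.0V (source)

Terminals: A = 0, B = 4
Nodal analysis, taking node 4 as the 0 V reference.
Source V1 fixes V_0 = 5 V.
KCL at each unknown node (sum of currents leaving = 0; resistances in Ω):
  Node 1: (V_1 - 5)/16 + (V_1 - V_2)/62 + (V_1 - V_5)/910 = 0
  Node 2: (V_2 - V_1)/62 + (V_2 - V_3)/620 + (V_2 - V_5)/91000 = 0
  Node 3: (V_3 - V_2)/620 + (V_3 - 0)/4300 + (V_3 - V_5)/11000 = 0
  Node 5: (V_5 - V_1)/910 + (V_5 - V_2)/91000 + (V_5 - V_3)/11000 + (V_5 - 0)/390 = 0
Collecting terms (coefficients in siemens):
  0.07973·V_1 - 0.01613·V_2 - 0.001099·V_5 = 0.3125
  0.01775·V_2 - 0.01613·V_1 - 0.001613·V_3 - 0.00001099·V_5 = 0
  0.001936·V_3 - 0.001613·V_2 - 0.00009091·V_5 = 0
  0.003765·V_5 - 0.001099·V_1 - 0.00001099·V_2 - 0.00009091·V_3 = 0
Solving these 4 simultaneous equations (Gaussian elimination) gives:
  V_1 = 4.921 V, V_2 = 4.845 V, V_3 = 4.109 V, V_5 = 1.55 V
The requested potential is V_3 = 4.109 V.

Final answer: V_3 = 4.109 V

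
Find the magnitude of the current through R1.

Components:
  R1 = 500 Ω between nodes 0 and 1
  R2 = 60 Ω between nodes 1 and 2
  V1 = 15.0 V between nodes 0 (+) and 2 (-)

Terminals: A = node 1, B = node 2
Nodal analysis, taking node 2 as the 0 V reference.
Source V1 fixes V_0 = 15 V.
KCL at each unknown node (sum of currents leaving = 0; resistances in Ω):
  Node 1: (V_1 - 15)/500 + (V_1 - 0)/60 = 0
Collecting terms: 0.01867 × V_1 = 0.03  =>  V_1 = 1.607 V
I_R1 = (V_0 - V_1)/R1 = (15 - 1.607)/500 = 0.02679 A
|I_R1| = 0.02679 A

Final answer: |I_R1| = 0.02679 A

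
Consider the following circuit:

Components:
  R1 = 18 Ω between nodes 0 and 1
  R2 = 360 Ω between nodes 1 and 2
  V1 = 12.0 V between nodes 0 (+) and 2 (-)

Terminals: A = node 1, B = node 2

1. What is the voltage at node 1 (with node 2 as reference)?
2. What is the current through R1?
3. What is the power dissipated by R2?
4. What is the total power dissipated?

Nodal analysis, taking node 2 as the 0 V reference.
Source V1 fixes V_0 = 12 V.
KCL at each unknown node (sum of currents leaving = 0; resistances in Ω):
  Node 1: (V_1 - 12)/18 + (V_1 - 0)/360 = 0
Collecting terms: 0.05833 × V_1 = 0.6667  =>  V_1 = 11.43 V
Part 1:
  Read off the nodal solution: V_1 = 11.43 V
Part 2:
  I_R1 = (V_0 - V_1)/R1 = (12 - 11.43)/18 = 0.03175 A
  Magnitude: I_R1 = 0.03175 A
Part 3:
  I_R2 = (V_1 - V_2)/R2 = (11.43 - 0)/360 = 0.03175 A
  P_R2 = I_R2² × R2 = (0.03175)² × 360 = 0.3628 W
Part 4:
  Power in each resistor, P = (ΔV)²/R:
    P_R1 = (12 - 11.43)²/18 = 0.01814 W
    P_R2 = (11.43 - 0)²/360 = 0.3628 W
  P_total = P_R1 + P_R2 = 0.381 W

Final answers:
1. V_1 = 11.43 V
2. I_R1 = 0.03175 A
3. P_R2 = 0.3628 W
4. P_total = 0.381 W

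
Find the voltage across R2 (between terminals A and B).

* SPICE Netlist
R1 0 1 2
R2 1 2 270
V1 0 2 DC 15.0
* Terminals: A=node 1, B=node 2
R1 and R2 are in series across V1 (node 0 → node 1 → node 2), and the output A–B is taken across R2, so this is a voltage divider.
Series current: I = V1/(R1 + R2) = 15/(2 + 270) = 15/272 = 0.05515 A
V_R2 = I × R2 = V1 × R2/(R1 + R2) = 15 × 270/272 = 14.89 V

Final answer: 14.89 V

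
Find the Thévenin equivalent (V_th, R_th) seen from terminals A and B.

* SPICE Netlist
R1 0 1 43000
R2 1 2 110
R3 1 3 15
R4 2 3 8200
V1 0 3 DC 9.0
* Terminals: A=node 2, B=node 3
Step 1 — V_th is the open-circuit voltage V_A - V_B (nothing connected across the terminals).
Nodal analysis, taking node 3 as the 0 V reference.
Source V1 fixes V_0 = 9 V.
KCL at each unknown node (sum of currents leaving = 0; resistances in Ω):
  Node 1: (V_1 - 9)/43000 + (V_1 - V_2)/110 + (V_1 - 0)/15 = 0
  Node 2: (V_2 - V_1)/110 + (V_2 - 0)/8200 = 0
Collecting terms (coefficients in siemens):
  0.07578·V_1 - 0.009091·V_2 = 0.0002093
  0.009213·V_2 - 0.009091·V_1 = 0
Determinant D = (0.07578)(0.009213) - (-0.009091)(-0.009091) = 0.0006155
V_1 = [(0.0002093)(0.009213) - (-0.009091)(0)]/D = 0.003133 V
V_2 = [(0.07578)(0) - (0.0002093)(-0.009091)]/D = 0.003091 V
V_th = V_2 - V_3 = 0.003091 - 0 = 0.003091 V
Step 2 — R_th: zero the source — replace V1 by a short circuit (node 3 merges into node 0) — and find the resistance seen between A (node 2) and B (node 0).
Reduce the network between node 2 (A) and node 0 (B) by series/parallel combination:
  Rp1 = R1 ‖ R3 (parallel, both between nodes 0 and 1) = 1/(1/43000 + 1/15) = 14.99 Ω
  Rs1 = R2 + Rp1 (series, joined only at node 1) = 110 + 14.99 = 125 Ω
  Rp2 = R4 ‖ Rs1 (parallel, both between nodes 0 and 2) = 1/(1/8200 + 1/125) = 123.1 Ω
R_th = 123.1 Ω

Final answer: V_th = 0.003091 V, R_th = 123.1 Ω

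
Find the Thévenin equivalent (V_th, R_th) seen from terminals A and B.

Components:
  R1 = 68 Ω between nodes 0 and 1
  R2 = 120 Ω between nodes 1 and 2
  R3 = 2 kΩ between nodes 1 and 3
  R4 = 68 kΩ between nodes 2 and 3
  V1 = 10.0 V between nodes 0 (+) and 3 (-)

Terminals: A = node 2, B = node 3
Step 1 — V_th is the open-circuit voltage V_A - V_B (nothing connected across the terminals).
Nodal analysis, taking node 3 as the 0 V reference.
Source V1 fixes V_0 = 10 V.
KCL at each unknown node (sum of currents leaving = 0; resistances in Ω):
  Node 1: (V_1 - 10)/68 + (V_1 - V_2)/120 + (V_1 - 0)/2000 = 0
  Node 2: (V_2 - V_1)/120 + (V_2 - 0)/68000 = 0
Collecting terms (coefficients in siemens):
  0.02354·V_1 - 0.008333·V_2 = 0.1471
  0.008348·V_2 - 0.008333·V_1 = 0
Determinant D = (0.02354)(0.008348) - (-0.008333)(-0.008333) = 0.0001271
V_1 = [(0.1471)(0.008348) - (-0.008333)(0)]/D = 9.662 V
V_2 = [(0.02354)(0) - (0.1471)(-0.008333)]/D = 9.645 V
V_th = V_2 - V_3 = 9.645 - 0 = 9.645 V
Step 2 — R_th: zero the source — replace V1 by a short circuit (node 3 merges into node 0) — and find the resistance seen between A (node 2) and B (node 0).
Reduce the network between node 2 (A) and node 0 (B) by series/parallel combination:
  Rp1 = R1 ‖ R3 (parallel, both between nodes 0 and 1) = 1/(1/68 + 1/2000) = 65.76 Ω
  Rs1 = R2 + Rp1 (series, joined only at node 1) = 120 + 65.76 = 185.8 Ω
  Rp2 = R4 ‖ Rs1 (parallel, both between nodes 0 and 2) = 1/(1/68000 + 1/185.8) = 185.3 Ω
R_th = 185.3 Ω

Final answer: V_th = 9.645 V, R_th = 185.3 Ω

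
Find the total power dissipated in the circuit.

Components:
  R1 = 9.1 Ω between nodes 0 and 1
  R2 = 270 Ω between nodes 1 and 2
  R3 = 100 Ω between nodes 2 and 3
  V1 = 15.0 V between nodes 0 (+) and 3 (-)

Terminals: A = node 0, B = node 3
Nodal analysis, taking node 3 as the 0 V reference.
Source V1 fixes V_0 = 15 V.
KCL at each unknown node (sum of currents leaving = 0; resistances in Ω):
  Node 1: (V_1 - 15)/9.1 + (V_1 - V_2)/270 = 0
  Node 2: (V_2 - V_1)/270 + (V_2 - 0)/100 = 0
Collecting terms (coefficients in siemens):
  0.1136·V_1 - 0.003704·V_2 = 1.648
  0.0137·V_2 - 0.003704·V_1 = 0
Determinant D = (0.1136)(0.0137) - (-0.003704)(-0.003704) = 0.001543
V_1 = [(1.648)(0.0137) - (-0.003704)(0)]/D = 14.64 V
V_2 = [(0.1136)(0) - (1.648)(-0.003704)]/D = 3.957 V
Power in each resistor, P = (ΔV)²/R:
  P_R1 = (15 - 14.64)²/9.1 = 0.01425 W
  P_R2 = (14.64 - 3.957)²/270 = 0.4227 W
  P_R3 = (3.957 - 0)²/100 = 0.1566 W
P_total = P_R1 + P_R2 + P_R3 = 0.5935 W

Final answer: 0.5935 W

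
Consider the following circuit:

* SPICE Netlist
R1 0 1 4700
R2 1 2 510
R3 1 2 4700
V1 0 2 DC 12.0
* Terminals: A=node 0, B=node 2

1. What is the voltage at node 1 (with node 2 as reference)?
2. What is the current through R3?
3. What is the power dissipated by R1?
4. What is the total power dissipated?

Nodal analysis, taking node 2 as the 0 V reference.
Source V1 fixes V_0 = 12 V.
KCL at each unknown node (sum of currents leaving = 0; resistances in Ω):
  Node 1: (V_1 - 12)/4700 + (V_1 - 0)/510 + (V_1 - 0)/4700 = 0
Collecting terms: 0.002386 × V_1 = 0.002553  =>  V_1 = 1.07 V
Part 1:
  Read off the nodal solution: V_1 = 1.07 V
Part 2:
  I_R3 = (V_1 - V_2)/R3 = (1.07 - 0)/4700 = 0.0002276 A
  Magnitude: I_R3 = 0.0002276 A
Part 3:
  I_R1 = (V_0 - V_1)/R1 = (12 - 1.07)/4700 = 0.002326 A
  P_R1 = I_R1² × R1 = (0.002326)² × 4700 = 0.02542 W
Part 4:
  Power in each resistor, P = (ΔV)²/R:
    P_R1 = (12 - 1.07)²/4700 = 0.02542 W
    P_R2 = (1.07 - 0)²/510 = 0.002245 W
    P_R3 = (1.07 - 0)²/4700 = 0.0002436 W
  P_total = P_R1 + P_R2 + P_R3 = 0.02791 W

Final answers:
1. V_1 = 1.07 V
2. I_R3 = 0.0002276 A
3. P_R1 = 0.02542 W
4. P_total = 0.02791 W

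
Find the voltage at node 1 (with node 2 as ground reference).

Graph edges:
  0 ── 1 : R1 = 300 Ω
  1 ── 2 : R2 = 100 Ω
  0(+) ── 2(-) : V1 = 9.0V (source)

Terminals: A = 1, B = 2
Nodal analysis, taking node 2 as the 0 V reference.
Source V1 fixes V_0 = 9 V.
KCL at each unknown node (sum of currents leaving = 0; resistances in Ω):
  Node 1: (V_1 - 9)/300 + (V_1 - 0)/100 = 0
Collecting terms: 0.01333 × V_1 = 0.03  =>  V_1 = 2.25 V
The requested potential is V_1 = 2.25 V.

Final answer: V_1 = 2.25 V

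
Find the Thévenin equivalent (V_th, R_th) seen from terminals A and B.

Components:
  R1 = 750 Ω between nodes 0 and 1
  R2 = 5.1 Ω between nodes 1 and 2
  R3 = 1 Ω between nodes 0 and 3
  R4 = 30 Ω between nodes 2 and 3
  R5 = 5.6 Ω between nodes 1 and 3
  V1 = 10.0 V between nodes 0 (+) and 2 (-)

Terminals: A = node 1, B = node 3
Step 1 — V_th is the open-circuit voltage V_A - V_B (nothing connected across the terminals).
Nodal analysis, taking node 2 as the 0 V reference.
Source V1 fixes V_0 = 10 V.
KCL at each unknown node (sum of currents leaving = 0; resistances in Ω):
  Node 1: (V_1 - 10)/750 + (V_1 - 0)/5.1 + (V_1 - V_3)/5.6 = 0
  Node 3: (V_3 - 10)/1 + (V_3 - 0)/30 + (V_3 - V_1)/5.6 = 0
Collecting terms (coefficients in siemens):
  0.376·V_1 - 0.1786·V_3 = 0.01333
  1.212·V_3 - 0.1786·V_1 = 10
Determinant D = (0.376)(1.212) - (-0.1786)(-0.1786) = 0.4238
V_1 = [(0.01333)(1.212) - (-0.1786)(10)]/D = 4.252 V
V_3 = [(0.376)(10) - (0.01333)(-0.1786)]/D = 8.878 V
V_th = V_1 - V_3 = 4.252 - 8.878 = -4.626 V
Step 2 — R_th: zero the source — replace V1 by a short circuit (node 2 merges into node 0) — and find the resistance seen between A (node 1) and B (node 3).
Reduce the network between node 1 (A) and node 3 (B) by series/parallel combination:
  Rp1 = R1 ‖ R2 (parallel, both between nodes 0 and 1) = 1/(1/750 + 1/5.1) = 5.066 Ω
  Rp2 = R3 ‖ R4 (parallel, both between nodes 0 and 3) = 1/(1/1 + 1/30) = 0.9677 Ω
  Rs1 = Rp1 + Rp2 (series, joined only at node 0) = 5.066 + 0.9677 = 6.033 Ω
  Rp3 = R5 ‖ Rs1 (parallel, both between nodes 1 and 3) = 1/(1/5.6 + 1/6.033) = 2.904 Ω
R_th = 2.904 Ω

Final answer: V_th = -4.626 V, R_th = 2.904 Ω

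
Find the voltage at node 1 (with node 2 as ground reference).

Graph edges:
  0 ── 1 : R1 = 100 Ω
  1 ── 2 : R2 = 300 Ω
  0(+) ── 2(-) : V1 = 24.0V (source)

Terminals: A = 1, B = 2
Nodal analysis, taking node 2 as the 0 V reference.
Source V1 fixes V_0 = 24 V.
KCL at each unknown node (sum of currents leaving = 0; resistances in Ω):
  Node 1: (V_1 - 24)/100 + (V_1 - 0)/300 = 0
Collecting terms: 0.01333 × V_1 = 0.24  =>  V_1 = 18 V
The requested potential is V_1 = 18 V.

Final answer: V_1 = 18 V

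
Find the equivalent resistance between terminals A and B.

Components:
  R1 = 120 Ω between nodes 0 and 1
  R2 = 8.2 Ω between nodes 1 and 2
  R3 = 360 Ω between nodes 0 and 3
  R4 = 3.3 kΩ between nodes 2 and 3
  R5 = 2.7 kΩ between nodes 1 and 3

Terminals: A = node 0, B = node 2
The network is not a plain series/parallel combination. Inject a 1 A test current into terminal A (node 0) and return it from terminal B (node 2); then R_eq = V_A / (1 A).
Nodal analysis, taking node 2 as the 0 V reference.
Current source I_test pushes 1 A into node 0 and draws it out of node 2.
KCL at each unknown node (sum of currents leaving = 0; resistances in Ω):
  Node 0: (V_0 - V_1)/120 + (V_0 - V_3)/360 - 1 = 0
  Node 1: (V_1 - V_0)/120 + (V_1 - 0)/8.2 + (V_1 - V_3)/2700 = 0
  Node 3: (V_3 - V_0)/360 + (V_3 - V_1)/2700 + (V_3 - 0)/3300 = 0
Collecting terms (coefficients in siemens):
  0.01111·V_0 - 0.008333·V_1 - 0.002778·V_3 = 1
  0.1307·V_1 - 0.008333·V_0 - 0.0003704·V_3 = 0
  0.003451·V_3 - 0.002778·V_0 - 0.0003704·V_1 = 0
Solving these 3 simultaneous equations (Gaussian elimination) gives:
  V_0 = 120.4 V, V_1 = 7.957 V, V_3 = 97.77 V
R_eq = V_0 / 1 A = 120.4 Ω

Final answer: 120.4 Ω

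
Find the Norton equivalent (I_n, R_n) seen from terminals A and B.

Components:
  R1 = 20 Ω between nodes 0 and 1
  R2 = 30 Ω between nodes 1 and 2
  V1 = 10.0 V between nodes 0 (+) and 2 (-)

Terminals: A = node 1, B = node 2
Find the Thévenin equivalent first; then I_n = V_th/R_th and R_n = R_th.
Step 1 — V_th is the open-circuit voltage V_A - V_B (nothing connected across the terminals).
Nodal analysis, taking node 2 as the 0 V reference.
Source V1 fixes V_0 = 10 V.
KCL at each unknown node (sum of currents leaving = 0; resistances in Ω):
  Node 1: (V_1 - 10)/20 + (V_1 - 0)/30 = 0
Collecting terms: 0.08333 × V_1 = 0.5  =>  V_1 = 6 V
V_th = V_1 - V_2 = 6 - 0 = 6 V
Step 2 — R_th: zero the source — replace V1 by a short circuit (node 2 merges into node 0) — and find the resistance seen between A (node 1) and B (node 0).
Reduce the network between node 1 (A) and node 0 (B) by series/parallel combination:
  Rp1 = R1 ‖ R2 (parallel, both between nodes 0 and 1) = 1/(1/20 + 1/30) = 12 Ω
R_th = 12 Ω
I_n = V_th/R_th = 6/12 = 0.5 A, and R_n = R_th = 12 Ω

Final answer: I_n = 0.5 A, R_n = 12 Ω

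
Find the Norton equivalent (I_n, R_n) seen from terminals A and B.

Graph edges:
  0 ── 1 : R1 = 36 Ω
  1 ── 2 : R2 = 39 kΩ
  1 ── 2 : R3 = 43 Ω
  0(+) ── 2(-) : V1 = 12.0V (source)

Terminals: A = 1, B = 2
Find the Thévenin equivalent first; then I_n = V_th/R_th and R_n = R_th.
Step 1 — V_th is the open-circuit voltage V_A - V_B (nothing connected across the terminals).
Nodal analysis, taking node 2 as the 0 V reference.
Source V1 fixes V_0 = 12 V.
KCL at each unknown node (sum of currents leaving = 0; resistances in Ω):
  Node 1: (V_1 - 12)/36 + (V_1 - 0)/39000 + (V_1 - 0)/43 = 0
Collecting terms: 0.05106 × V_1 = 0.3333  =>  V_1 = 6.528 V
V_th = V_1 - V_2 = 6.528 - 0 = 6.528 V
Step 2 — R_th: zero the source — replace V1 by a short circuit (node 2 merges into node 0) — and find the resistance seen between A (node 1) and B (node 0).
Reduce the network between node 1 (A) and node 0 (B) by series/parallel combination:
  Rp1 = R1 ‖ R2 ‖ R3 (parallel, all between nodes 0 and 1) = 1/(1/36 + 1/39000 + 1/43) = 19.59 Ω
R_th = 19.59 Ω
I_n = V_th/R_th = 6.528/19.59 = 0.3333 A, and R_n = R_th = 19.59 Ω

Final answer: I_n = 0.3333 A, R_n = 19.59 Ω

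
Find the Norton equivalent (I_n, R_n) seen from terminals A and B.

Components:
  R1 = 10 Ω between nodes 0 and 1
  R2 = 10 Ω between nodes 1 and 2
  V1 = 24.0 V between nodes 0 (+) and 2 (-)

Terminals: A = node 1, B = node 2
Find the Thévenin equivalent first; then I_n = V_th/R_th and R_n = R_th.
Step 1 — V_th is the open-circuit voltage V_A - V_B (nothing connected across the terminals).
Nodal analysis, taking node 2 as the 0 V reference.
Source V1 fixes V_0 = 24 V.
KCL at each unknown node (sum of currents leaving = 0; resistances in Ω):
  Node 1: (V_1 - 24)/10 + (V_1 - 0)/10 = 0
Collecting terms: 0.2 × V_1 = 2.4  =>  V_1 = 12 V
V_th = V_1 - V_2 = 12 - 0 = 12 V
Step 2 — R_th: zero the source — replace V1 by a short circuit (node 2 merges into node 0) — and find the resistance seen between A (node 1) and B (node 0).
Reduce the network between node 1 (A) and node 0 (B) by series/parallel combination:
  Rp1 = R1 ‖ R2 (parallel, both between nodes 0 and 1) = 1/(1/10 + 1/10) = 5 Ω
R_th = 5 Ω
I_n = V_th/R_th = 12/5 = 2.4 A, and R_n = R_th = 5 Ω

Final answer: I_n = 2.4 A, R_n = 5 Ω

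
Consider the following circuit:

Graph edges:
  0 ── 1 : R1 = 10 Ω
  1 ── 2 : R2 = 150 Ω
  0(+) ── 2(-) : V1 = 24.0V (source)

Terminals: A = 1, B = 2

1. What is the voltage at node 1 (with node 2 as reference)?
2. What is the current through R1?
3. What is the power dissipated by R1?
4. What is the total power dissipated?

Nodal analysis, taking node 2 as the 0 V reference.
Source V1 fixes V_0 = 24 V.
KCL at each unknown node (sum of currents leaving = 0; resistances in Ω):
  Node 1: (V_1 - 24)/10 + (V_1 - 0)/150 = 0
Collecting terms: 0.1067 × V_1 = 2.4  =>  V_1 = 22.5 V
Part 1:
  Read off the nodal solution: V_1 = 22.5 V
Part 2:
  I_R1 = (V_0 - V_1)/R1 = (24 - 22.5)/10 = 0.15 A
  Magnitude: I_R1 = 0.15 A
Part 3:
  I_R1 = (V_0 - V_1)/R1 = (24 - 22.5)/10 = 0.15 A
  P_R1 = I_R1² × R1 = (0.15)² × 10 = 0.225 W
Part 4:
  Power in each resistor, P = (ΔV)²/R:
    P_R1 = (24 - 22.5)²/10 = 0.225 W
    P_R2 = (22.5 - 0)²/150 = 3.375 W
  P_total = P_R1 + P_R2 = 3.6 W

Final answers:
1. V_1 = 22.5 V
2. I_R1 = 0.15 A
3. P_R1 = 0.225 W
4. P_total = 3.6 W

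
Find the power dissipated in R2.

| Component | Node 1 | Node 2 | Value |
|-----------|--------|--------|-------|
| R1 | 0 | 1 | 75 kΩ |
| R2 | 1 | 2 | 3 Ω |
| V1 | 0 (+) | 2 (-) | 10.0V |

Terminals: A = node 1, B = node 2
Nodal analysis, taking node 2 as the 0 V reference.
Source V1 fixes V_0 = 10 V.
KCL at each unknown node (sum of currents leaving = 0; resistances in Ω):
  Node 1: (V_1 - 10)/75000 + (V_1 - 0)/3 = 0
Collecting terms: 0.3333 × V_1 = 0.0001333  =>  V_1 = 0.0004 V
I_R2 = (V_1 - V_2)/R2 = (0.0004 - 0)/3 = 0.0001333 A
P_R2 = I_R2² × R2 = (0.0001333)² × 3 = 0.00000005333 W

Final answer: 5.333e-08 W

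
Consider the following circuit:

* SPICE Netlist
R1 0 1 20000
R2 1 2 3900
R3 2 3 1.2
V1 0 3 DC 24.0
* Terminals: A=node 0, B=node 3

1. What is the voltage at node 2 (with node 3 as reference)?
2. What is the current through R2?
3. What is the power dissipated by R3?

Nodal analysis, taking node 3 as the 0 V reference.
Source V1 fixes V_0 = 24 V.
KCL at each unknown node (sum of currents leaving = 0; resistances in Ω):
  Node 1: (V_1 - 24)/20000 + (V_1 - V_2)/3900 = 0
  Node 2: (V_2 - V_1)/3900 + (V_2 - 0)/1.2 = 0
Collecting terms (coefficients in siemens):
  0.0003064·V_1 - 0.0002564·V_2 = 0.0012
  0.8336·V_2 - 0.0002564·V_1 = 0
Determinant D = (0.0003064)(0.8336) - (-0.0002564)(-0.0002564) = 0.0002554
V_1 = [(0.0012)(0.8336) - (-0.0002564)(0)]/D = 3.917 V
V_2 = [(0.0003064)(0) - (0.0012)(-0.0002564)]/D = 0.001205 V
Part 1:
  Read off the nodal solution: V_2 = 0.001205 V
Part 2:
  I_R2 = (V_1 - V_2)/R2 = (3.917 - 0.001205)/3900 = 0.001004 A
  Magnitude: I_R2 = 0.001004 A
Part 3:
  I_R3 = (V_2 - V_3)/R3 = (0.001205 - 0)/1.2 = 0.001004 A
  P_R3 = I_R3² × R3 = (0.001004)² × 1.2 = 0.00000121 W

Final answers:
1. V_2 = 0.001205 V
2. I_R2 = 0.001004 A
3. P_R3 = 1.21e-06 W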